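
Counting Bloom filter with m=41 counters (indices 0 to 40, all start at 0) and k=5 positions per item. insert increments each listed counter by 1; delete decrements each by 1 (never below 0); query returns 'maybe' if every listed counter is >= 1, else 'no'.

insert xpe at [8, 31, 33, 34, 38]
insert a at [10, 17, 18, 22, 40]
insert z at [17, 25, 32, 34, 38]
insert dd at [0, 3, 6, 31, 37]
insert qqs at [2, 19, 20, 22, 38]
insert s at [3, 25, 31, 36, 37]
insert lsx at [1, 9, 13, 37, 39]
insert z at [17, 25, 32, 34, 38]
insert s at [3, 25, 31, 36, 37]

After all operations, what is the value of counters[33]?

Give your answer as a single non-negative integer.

Step 1: insert xpe at [8, 31, 33, 34, 38] -> counters=[0,0,0,0,0,0,0,0,1,0,0,0,0,0,0,0,0,0,0,0,0,0,0,0,0,0,0,0,0,0,0,1,0,1,1,0,0,0,1,0,0]
Step 2: insert a at [10, 17, 18, 22, 40] -> counters=[0,0,0,0,0,0,0,0,1,0,1,0,0,0,0,0,0,1,1,0,0,0,1,0,0,0,0,0,0,0,0,1,0,1,1,0,0,0,1,0,1]
Step 3: insert z at [17, 25, 32, 34, 38] -> counters=[0,0,0,0,0,0,0,0,1,0,1,0,0,0,0,0,0,2,1,0,0,0,1,0,0,1,0,0,0,0,0,1,1,1,2,0,0,0,2,0,1]
Step 4: insert dd at [0, 3, 6, 31, 37] -> counters=[1,0,0,1,0,0,1,0,1,0,1,0,0,0,0,0,0,2,1,0,0,0,1,0,0,1,0,0,0,0,0,2,1,1,2,0,0,1,2,0,1]
Step 5: insert qqs at [2, 19, 20, 22, 38] -> counters=[1,0,1,1,0,0,1,0,1,0,1,0,0,0,0,0,0,2,1,1,1,0,2,0,0,1,0,0,0,0,0,2,1,1,2,0,0,1,3,0,1]
Step 6: insert s at [3, 25, 31, 36, 37] -> counters=[1,0,1,2,0,0,1,0,1,0,1,0,0,0,0,0,0,2,1,1,1,0,2,0,0,2,0,0,0,0,0,3,1,1,2,0,1,2,3,0,1]
Step 7: insert lsx at [1, 9, 13, 37, 39] -> counters=[1,1,1,2,0,0,1,0,1,1,1,0,0,1,0,0,0,2,1,1,1,0,2,0,0,2,0,0,0,0,0,3,1,1,2,0,1,3,3,1,1]
Step 8: insert z at [17, 25, 32, 34, 38] -> counters=[1,1,1,2,0,0,1,0,1,1,1,0,0,1,0,0,0,3,1,1,1,0,2,0,0,3,0,0,0,0,0,3,2,1,3,0,1,3,4,1,1]
Step 9: insert s at [3, 25, 31, 36, 37] -> counters=[1,1,1,3,0,0,1,0,1,1,1,0,0,1,0,0,0,3,1,1,1,0,2,0,0,4,0,0,0,0,0,4,2,1,3,0,2,4,4,1,1]
Final counters=[1,1,1,3,0,0,1,0,1,1,1,0,0,1,0,0,0,3,1,1,1,0,2,0,0,4,0,0,0,0,0,4,2,1,3,0,2,4,4,1,1] -> counters[33]=1

Answer: 1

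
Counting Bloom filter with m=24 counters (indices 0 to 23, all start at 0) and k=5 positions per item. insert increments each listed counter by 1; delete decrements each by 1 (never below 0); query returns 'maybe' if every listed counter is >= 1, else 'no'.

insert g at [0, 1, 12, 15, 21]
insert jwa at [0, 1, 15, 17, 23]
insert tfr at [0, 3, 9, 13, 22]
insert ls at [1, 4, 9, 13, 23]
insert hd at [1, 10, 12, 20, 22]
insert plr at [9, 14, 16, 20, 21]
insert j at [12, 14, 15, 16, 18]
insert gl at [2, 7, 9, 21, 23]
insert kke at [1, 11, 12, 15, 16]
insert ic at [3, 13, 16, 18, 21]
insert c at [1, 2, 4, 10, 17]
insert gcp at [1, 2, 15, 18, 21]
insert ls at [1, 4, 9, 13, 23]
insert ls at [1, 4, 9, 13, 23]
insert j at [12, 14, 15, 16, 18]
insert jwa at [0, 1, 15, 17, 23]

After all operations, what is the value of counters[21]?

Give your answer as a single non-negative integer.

Answer: 5

Derivation:
Step 1: insert g at [0, 1, 12, 15, 21] -> counters=[1,1,0,0,0,0,0,0,0,0,0,0,1,0,0,1,0,0,0,0,0,1,0,0]
Step 2: insert jwa at [0, 1, 15, 17, 23] -> counters=[2,2,0,0,0,0,0,0,0,0,0,0,1,0,0,2,0,1,0,0,0,1,0,1]
Step 3: insert tfr at [0, 3, 9, 13, 22] -> counters=[3,2,0,1,0,0,0,0,0,1,0,0,1,1,0,2,0,1,0,0,0,1,1,1]
Step 4: insert ls at [1, 4, 9, 13, 23] -> counters=[3,3,0,1,1,0,0,0,0,2,0,0,1,2,0,2,0,1,0,0,0,1,1,2]
Step 5: insert hd at [1, 10, 12, 20, 22] -> counters=[3,4,0,1,1,0,0,0,0,2,1,0,2,2,0,2,0,1,0,0,1,1,2,2]
Step 6: insert plr at [9, 14, 16, 20, 21] -> counters=[3,4,0,1,1,0,0,0,0,3,1,0,2,2,1,2,1,1,0,0,2,2,2,2]
Step 7: insert j at [12, 14, 15, 16, 18] -> counters=[3,4,0,1,1,0,0,0,0,3,1,0,3,2,2,3,2,1,1,0,2,2,2,2]
Step 8: insert gl at [2, 7, 9, 21, 23] -> counters=[3,4,1,1,1,0,0,1,0,4,1,0,3,2,2,3,2,1,1,0,2,3,2,3]
Step 9: insert kke at [1, 11, 12, 15, 16] -> counters=[3,5,1,1,1,0,0,1,0,4,1,1,4,2,2,4,3,1,1,0,2,3,2,3]
Step 10: insert ic at [3, 13, 16, 18, 21] -> counters=[3,5,1,2,1,0,0,1,0,4,1,1,4,3,2,4,4,1,2,0,2,4,2,3]
Step 11: insert c at [1, 2, 4, 10, 17] -> counters=[3,6,2,2,2,0,0,1,0,4,2,1,4,3,2,4,4,2,2,0,2,4,2,3]
Step 12: insert gcp at [1, 2, 15, 18, 21] -> counters=[3,7,3,2,2,0,0,1,0,4,2,1,4,3,2,5,4,2,3,0,2,5,2,3]
Step 13: insert ls at [1, 4, 9, 13, 23] -> counters=[3,8,3,2,3,0,0,1,0,5,2,1,4,4,2,5,4,2,3,0,2,5,2,4]
Step 14: insert ls at [1, 4, 9, 13, 23] -> counters=[3,9,3,2,4,0,0,1,0,6,2,1,4,5,2,5,4,2,3,0,2,5,2,5]
Step 15: insert j at [12, 14, 15, 16, 18] -> counters=[3,9,3,2,4,0,0,1,0,6,2,1,5,5,3,6,5,2,4,0,2,5,2,5]
Step 16: insert jwa at [0, 1, 15, 17, 23] -> counters=[4,10,3,2,4,0,0,1,0,6,2,1,5,5,3,7,5,3,4,0,2,5,2,6]
Final counters=[4,10,3,2,4,0,0,1,0,6,2,1,5,5,3,7,5,3,4,0,2,5,2,6] -> counters[21]=5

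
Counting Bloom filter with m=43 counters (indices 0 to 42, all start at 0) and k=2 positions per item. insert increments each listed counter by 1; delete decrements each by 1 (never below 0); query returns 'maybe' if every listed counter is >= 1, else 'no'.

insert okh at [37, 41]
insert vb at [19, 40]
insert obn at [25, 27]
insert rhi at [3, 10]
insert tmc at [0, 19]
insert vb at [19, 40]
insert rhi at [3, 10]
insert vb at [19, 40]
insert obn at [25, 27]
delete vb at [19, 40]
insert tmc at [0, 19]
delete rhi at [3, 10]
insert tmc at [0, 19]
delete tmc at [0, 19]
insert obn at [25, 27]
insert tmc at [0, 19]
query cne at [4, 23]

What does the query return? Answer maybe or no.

Answer: no

Derivation:
Step 1: insert okh at [37, 41] -> counters=[0,0,0,0,0,0,0,0,0,0,0,0,0,0,0,0,0,0,0,0,0,0,0,0,0,0,0,0,0,0,0,0,0,0,0,0,0,1,0,0,0,1,0]
Step 2: insert vb at [19, 40] -> counters=[0,0,0,0,0,0,0,0,0,0,0,0,0,0,0,0,0,0,0,1,0,0,0,0,0,0,0,0,0,0,0,0,0,0,0,0,0,1,0,0,1,1,0]
Step 3: insert obn at [25, 27] -> counters=[0,0,0,0,0,0,0,0,0,0,0,0,0,0,0,0,0,0,0,1,0,0,0,0,0,1,0,1,0,0,0,0,0,0,0,0,0,1,0,0,1,1,0]
Step 4: insert rhi at [3, 10] -> counters=[0,0,0,1,0,0,0,0,0,0,1,0,0,0,0,0,0,0,0,1,0,0,0,0,0,1,0,1,0,0,0,0,0,0,0,0,0,1,0,0,1,1,0]
Step 5: insert tmc at [0, 19] -> counters=[1,0,0,1,0,0,0,0,0,0,1,0,0,0,0,0,0,0,0,2,0,0,0,0,0,1,0,1,0,0,0,0,0,0,0,0,0,1,0,0,1,1,0]
Step 6: insert vb at [19, 40] -> counters=[1,0,0,1,0,0,0,0,0,0,1,0,0,0,0,0,0,0,0,3,0,0,0,0,0,1,0,1,0,0,0,0,0,0,0,0,0,1,0,0,2,1,0]
Step 7: insert rhi at [3, 10] -> counters=[1,0,0,2,0,0,0,0,0,0,2,0,0,0,0,0,0,0,0,3,0,0,0,0,0,1,0,1,0,0,0,0,0,0,0,0,0,1,0,0,2,1,0]
Step 8: insert vb at [19, 40] -> counters=[1,0,0,2,0,0,0,0,0,0,2,0,0,0,0,0,0,0,0,4,0,0,0,0,0,1,0,1,0,0,0,0,0,0,0,0,0,1,0,0,3,1,0]
Step 9: insert obn at [25, 27] -> counters=[1,0,0,2,0,0,0,0,0,0,2,0,0,0,0,0,0,0,0,4,0,0,0,0,0,2,0,2,0,0,0,0,0,0,0,0,0,1,0,0,3,1,0]
Step 10: delete vb at [19, 40] -> counters=[1,0,0,2,0,0,0,0,0,0,2,0,0,0,0,0,0,0,0,3,0,0,0,0,0,2,0,2,0,0,0,0,0,0,0,0,0,1,0,0,2,1,0]
Step 11: insert tmc at [0, 19] -> counters=[2,0,0,2,0,0,0,0,0,0,2,0,0,0,0,0,0,0,0,4,0,0,0,0,0,2,0,2,0,0,0,0,0,0,0,0,0,1,0,0,2,1,0]
Step 12: delete rhi at [3, 10] -> counters=[2,0,0,1,0,0,0,0,0,0,1,0,0,0,0,0,0,0,0,4,0,0,0,0,0,2,0,2,0,0,0,0,0,0,0,0,0,1,0,0,2,1,0]
Step 13: insert tmc at [0, 19] -> counters=[3,0,0,1,0,0,0,0,0,0,1,0,0,0,0,0,0,0,0,5,0,0,0,0,0,2,0,2,0,0,0,0,0,0,0,0,0,1,0,0,2,1,0]
Step 14: delete tmc at [0, 19] -> counters=[2,0,0,1,0,0,0,0,0,0,1,0,0,0,0,0,0,0,0,4,0,0,0,0,0,2,0,2,0,0,0,0,0,0,0,0,0,1,0,0,2,1,0]
Step 15: insert obn at [25, 27] -> counters=[2,0,0,1,0,0,0,0,0,0,1,0,0,0,0,0,0,0,0,4,0,0,0,0,0,3,0,3,0,0,0,0,0,0,0,0,0,1,0,0,2,1,0]
Step 16: insert tmc at [0, 19] -> counters=[3,0,0,1,0,0,0,0,0,0,1,0,0,0,0,0,0,0,0,5,0,0,0,0,0,3,0,3,0,0,0,0,0,0,0,0,0,1,0,0,2,1,0]
Query cne: check counters[4]=0 counters[23]=0 -> no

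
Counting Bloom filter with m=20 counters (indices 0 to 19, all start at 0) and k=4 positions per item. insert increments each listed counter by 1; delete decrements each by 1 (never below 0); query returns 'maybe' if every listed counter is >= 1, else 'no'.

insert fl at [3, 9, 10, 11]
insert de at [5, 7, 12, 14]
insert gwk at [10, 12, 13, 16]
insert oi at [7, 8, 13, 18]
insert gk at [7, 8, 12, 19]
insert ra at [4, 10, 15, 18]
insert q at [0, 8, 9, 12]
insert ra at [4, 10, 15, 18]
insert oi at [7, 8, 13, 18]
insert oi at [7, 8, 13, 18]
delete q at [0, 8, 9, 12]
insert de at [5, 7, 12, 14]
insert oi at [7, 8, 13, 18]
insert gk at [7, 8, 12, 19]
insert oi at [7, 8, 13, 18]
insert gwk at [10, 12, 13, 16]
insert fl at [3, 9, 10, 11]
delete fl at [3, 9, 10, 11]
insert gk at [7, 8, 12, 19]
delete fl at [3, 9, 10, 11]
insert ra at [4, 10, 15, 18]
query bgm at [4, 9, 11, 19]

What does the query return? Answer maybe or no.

Answer: no

Derivation:
Step 1: insert fl at [3, 9, 10, 11] -> counters=[0,0,0,1,0,0,0,0,0,1,1,1,0,0,0,0,0,0,0,0]
Step 2: insert de at [5, 7, 12, 14] -> counters=[0,0,0,1,0,1,0,1,0,1,1,1,1,0,1,0,0,0,0,0]
Step 3: insert gwk at [10, 12, 13, 16] -> counters=[0,0,0,1,0,1,0,1,0,1,2,1,2,1,1,0,1,0,0,0]
Step 4: insert oi at [7, 8, 13, 18] -> counters=[0,0,0,1,0,1,0,2,1,1,2,1,2,2,1,0,1,0,1,0]
Step 5: insert gk at [7, 8, 12, 19] -> counters=[0,0,0,1,0,1,0,3,2,1,2,1,3,2,1,0,1,0,1,1]
Step 6: insert ra at [4, 10, 15, 18] -> counters=[0,0,0,1,1,1,0,3,2,1,3,1,3,2,1,1,1,0,2,1]
Step 7: insert q at [0, 8, 9, 12] -> counters=[1,0,0,1,1,1,0,3,3,2,3,1,4,2,1,1,1,0,2,1]
Step 8: insert ra at [4, 10, 15, 18] -> counters=[1,0,0,1,2,1,0,3,3,2,4,1,4,2,1,2,1,0,3,1]
Step 9: insert oi at [7, 8, 13, 18] -> counters=[1,0,0,1,2,1,0,4,4,2,4,1,4,3,1,2,1,0,4,1]
Step 10: insert oi at [7, 8, 13, 18] -> counters=[1,0,0,1,2,1,0,5,5,2,4,1,4,4,1,2,1,0,5,1]
Step 11: delete q at [0, 8, 9, 12] -> counters=[0,0,0,1,2,1,0,5,4,1,4,1,3,4,1,2,1,0,5,1]
Step 12: insert de at [5, 7, 12, 14] -> counters=[0,0,0,1,2,2,0,6,4,1,4,1,4,4,2,2,1,0,5,1]
Step 13: insert oi at [7, 8, 13, 18] -> counters=[0,0,0,1,2,2,0,7,5,1,4,1,4,5,2,2,1,0,6,1]
Step 14: insert gk at [7, 8, 12, 19] -> counters=[0,0,0,1,2,2,0,8,6,1,4,1,5,5,2,2,1,0,6,2]
Step 15: insert oi at [7, 8, 13, 18] -> counters=[0,0,0,1,2,2,0,9,7,1,4,1,5,6,2,2,1,0,7,2]
Step 16: insert gwk at [10, 12, 13, 16] -> counters=[0,0,0,1,2,2,0,9,7,1,5,1,6,7,2,2,2,0,7,2]
Step 17: insert fl at [3, 9, 10, 11] -> counters=[0,0,0,2,2,2,0,9,7,2,6,2,6,7,2,2,2,0,7,2]
Step 18: delete fl at [3, 9, 10, 11] -> counters=[0,0,0,1,2,2,0,9,7,1,5,1,6,7,2,2,2,0,7,2]
Step 19: insert gk at [7, 8, 12, 19] -> counters=[0,0,0,1,2,2,0,10,8,1,5,1,7,7,2,2,2,0,7,3]
Step 20: delete fl at [3, 9, 10, 11] -> counters=[0,0,0,0,2,2,0,10,8,0,4,0,7,7,2,2,2,0,7,3]
Step 21: insert ra at [4, 10, 15, 18] -> counters=[0,0,0,0,3,2,0,10,8,0,5,0,7,7,2,3,2,0,8,3]
Query bgm: check counters[4]=3 counters[9]=0 counters[11]=0 counters[19]=3 -> no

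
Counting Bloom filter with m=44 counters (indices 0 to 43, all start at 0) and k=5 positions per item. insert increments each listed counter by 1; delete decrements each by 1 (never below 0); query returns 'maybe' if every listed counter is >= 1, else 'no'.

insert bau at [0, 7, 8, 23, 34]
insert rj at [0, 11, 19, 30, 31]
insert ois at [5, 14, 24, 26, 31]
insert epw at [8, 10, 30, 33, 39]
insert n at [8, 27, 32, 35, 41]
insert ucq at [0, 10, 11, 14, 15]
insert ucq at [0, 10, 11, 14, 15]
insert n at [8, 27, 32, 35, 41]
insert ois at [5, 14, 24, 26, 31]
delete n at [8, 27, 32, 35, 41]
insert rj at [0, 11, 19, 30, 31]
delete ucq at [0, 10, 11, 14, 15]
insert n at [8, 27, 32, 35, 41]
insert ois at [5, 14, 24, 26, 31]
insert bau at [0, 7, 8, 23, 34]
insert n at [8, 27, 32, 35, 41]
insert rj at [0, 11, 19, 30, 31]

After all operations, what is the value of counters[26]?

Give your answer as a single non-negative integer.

Answer: 3

Derivation:
Step 1: insert bau at [0, 7, 8, 23, 34] -> counters=[1,0,0,0,0,0,0,1,1,0,0,0,0,0,0,0,0,0,0,0,0,0,0,1,0,0,0,0,0,0,0,0,0,0,1,0,0,0,0,0,0,0,0,0]
Step 2: insert rj at [0, 11, 19, 30, 31] -> counters=[2,0,0,0,0,0,0,1,1,0,0,1,0,0,0,0,0,0,0,1,0,0,0,1,0,0,0,0,0,0,1,1,0,0,1,0,0,0,0,0,0,0,0,0]
Step 3: insert ois at [5, 14, 24, 26, 31] -> counters=[2,0,0,0,0,1,0,1,1,0,0,1,0,0,1,0,0,0,0,1,0,0,0,1,1,0,1,0,0,0,1,2,0,0,1,0,0,0,0,0,0,0,0,0]
Step 4: insert epw at [8, 10, 30, 33, 39] -> counters=[2,0,0,0,0,1,0,1,2,0,1,1,0,0,1,0,0,0,0,1,0,0,0,1,1,0,1,0,0,0,2,2,0,1,1,0,0,0,0,1,0,0,0,0]
Step 5: insert n at [8, 27, 32, 35, 41] -> counters=[2,0,0,0,0,1,0,1,3,0,1,1,0,0,1,0,0,0,0,1,0,0,0,1,1,0,1,1,0,0,2,2,1,1,1,1,0,0,0,1,0,1,0,0]
Step 6: insert ucq at [0, 10, 11, 14, 15] -> counters=[3,0,0,0,0,1,0,1,3,0,2,2,0,0,2,1,0,0,0,1,0,0,0,1,1,0,1,1,0,0,2,2,1,1,1,1,0,0,0,1,0,1,0,0]
Step 7: insert ucq at [0, 10, 11, 14, 15] -> counters=[4,0,0,0,0,1,0,1,3,0,3,3,0,0,3,2,0,0,0,1,0,0,0,1,1,0,1,1,0,0,2,2,1,1,1,1,0,0,0,1,0,1,0,0]
Step 8: insert n at [8, 27, 32, 35, 41] -> counters=[4,0,0,0,0,1,0,1,4,0,3,3,0,0,3,2,0,0,0,1,0,0,0,1,1,0,1,2,0,0,2,2,2,1,1,2,0,0,0,1,0,2,0,0]
Step 9: insert ois at [5, 14, 24, 26, 31] -> counters=[4,0,0,0,0,2,0,1,4,0,3,3,0,0,4,2,0,0,0,1,0,0,0,1,2,0,2,2,0,0,2,3,2,1,1,2,0,0,0,1,0,2,0,0]
Step 10: delete n at [8, 27, 32, 35, 41] -> counters=[4,0,0,0,0,2,0,1,3,0,3,3,0,0,4,2,0,0,0,1,0,0,0,1,2,0,2,1,0,0,2,3,1,1,1,1,0,0,0,1,0,1,0,0]
Step 11: insert rj at [0, 11, 19, 30, 31] -> counters=[5,0,0,0,0,2,0,1,3,0,3,4,0,0,4,2,0,0,0,2,0,0,0,1,2,0,2,1,0,0,3,4,1,1,1,1,0,0,0,1,0,1,0,0]
Step 12: delete ucq at [0, 10, 11, 14, 15] -> counters=[4,0,0,0,0,2,0,1,3,0,2,3,0,0,3,1,0,0,0,2,0,0,0,1,2,0,2,1,0,0,3,4,1,1,1,1,0,0,0,1,0,1,0,0]
Step 13: insert n at [8, 27, 32, 35, 41] -> counters=[4,0,0,0,0,2,0,1,4,0,2,3,0,0,3,1,0,0,0,2,0,0,0,1,2,0,2,2,0,0,3,4,2,1,1,2,0,0,0,1,0,2,0,0]
Step 14: insert ois at [5, 14, 24, 26, 31] -> counters=[4,0,0,0,0,3,0,1,4,0,2,3,0,0,4,1,0,0,0,2,0,0,0,1,3,0,3,2,0,0,3,5,2,1,1,2,0,0,0,1,0,2,0,0]
Step 15: insert bau at [0, 7, 8, 23, 34] -> counters=[5,0,0,0,0,3,0,2,5,0,2,3,0,0,4,1,0,0,0,2,0,0,0,2,3,0,3,2,0,0,3,5,2,1,2,2,0,0,0,1,0,2,0,0]
Step 16: insert n at [8, 27, 32, 35, 41] -> counters=[5,0,0,0,0,3,0,2,6,0,2,3,0,0,4,1,0,0,0,2,0,0,0,2,3,0,3,3,0,0,3,5,3,1,2,3,0,0,0,1,0,3,0,0]
Step 17: insert rj at [0, 11, 19, 30, 31] -> counters=[6,0,0,0,0,3,0,2,6,0,2,4,0,0,4,1,0,0,0,3,0,0,0,2,3,0,3,3,0,0,4,6,3,1,2,3,0,0,0,1,0,3,0,0]
Final counters=[6,0,0,0,0,3,0,2,6,0,2,4,0,0,4,1,0,0,0,3,0,0,0,2,3,0,3,3,0,0,4,6,3,1,2,3,0,0,0,1,0,3,0,0] -> counters[26]=3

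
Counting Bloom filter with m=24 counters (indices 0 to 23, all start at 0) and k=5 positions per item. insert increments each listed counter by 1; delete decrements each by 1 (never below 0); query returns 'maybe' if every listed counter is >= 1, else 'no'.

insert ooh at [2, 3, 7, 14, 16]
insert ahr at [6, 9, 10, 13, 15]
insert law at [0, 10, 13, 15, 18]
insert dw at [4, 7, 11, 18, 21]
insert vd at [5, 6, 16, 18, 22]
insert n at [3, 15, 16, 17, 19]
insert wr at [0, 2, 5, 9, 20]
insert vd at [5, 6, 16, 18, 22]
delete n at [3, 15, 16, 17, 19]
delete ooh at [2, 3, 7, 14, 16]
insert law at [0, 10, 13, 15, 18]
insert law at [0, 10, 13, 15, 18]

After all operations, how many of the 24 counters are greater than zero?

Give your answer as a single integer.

Answer: 16

Derivation:
Step 1: insert ooh at [2, 3, 7, 14, 16] -> counters=[0,0,1,1,0,0,0,1,0,0,0,0,0,0,1,0,1,0,0,0,0,0,0,0]
Step 2: insert ahr at [6, 9, 10, 13, 15] -> counters=[0,0,1,1,0,0,1,1,0,1,1,0,0,1,1,1,1,0,0,0,0,0,0,0]
Step 3: insert law at [0, 10, 13, 15, 18] -> counters=[1,0,1,1,0,0,1,1,0,1,2,0,0,2,1,2,1,0,1,0,0,0,0,0]
Step 4: insert dw at [4, 7, 11, 18, 21] -> counters=[1,0,1,1,1,0,1,2,0,1,2,1,0,2,1,2,1,0,2,0,0,1,0,0]
Step 5: insert vd at [5, 6, 16, 18, 22] -> counters=[1,0,1,1,1,1,2,2,0,1,2,1,0,2,1,2,2,0,3,0,0,1,1,0]
Step 6: insert n at [3, 15, 16, 17, 19] -> counters=[1,0,1,2,1,1,2,2,0,1,2,1,0,2,1,3,3,1,3,1,0,1,1,0]
Step 7: insert wr at [0, 2, 5, 9, 20] -> counters=[2,0,2,2,1,2,2,2,0,2,2,1,0,2,1,3,3,1,3,1,1,1,1,0]
Step 8: insert vd at [5, 6, 16, 18, 22] -> counters=[2,0,2,2,1,3,3,2,0,2,2,1,0,2,1,3,4,1,4,1,1,1,2,0]
Step 9: delete n at [3, 15, 16, 17, 19] -> counters=[2,0,2,1,1,3,3,2,0,2,2,1,0,2,1,2,3,0,4,0,1,1,2,0]
Step 10: delete ooh at [2, 3, 7, 14, 16] -> counters=[2,0,1,0,1,3,3,1,0,2,2,1,0,2,0,2,2,0,4,0,1,1,2,0]
Step 11: insert law at [0, 10, 13, 15, 18] -> counters=[3,0,1,0,1,3,3,1,0,2,3,1,0,3,0,3,2,0,5,0,1,1,2,0]
Step 12: insert law at [0, 10, 13, 15, 18] -> counters=[4,0,1,0,1,3,3,1,0,2,4,1,0,4,0,4,2,0,6,0,1,1,2,0]
Final counters=[4,0,1,0,1,3,3,1,0,2,4,1,0,4,0,4,2,0,6,0,1,1,2,0] -> 16 nonzero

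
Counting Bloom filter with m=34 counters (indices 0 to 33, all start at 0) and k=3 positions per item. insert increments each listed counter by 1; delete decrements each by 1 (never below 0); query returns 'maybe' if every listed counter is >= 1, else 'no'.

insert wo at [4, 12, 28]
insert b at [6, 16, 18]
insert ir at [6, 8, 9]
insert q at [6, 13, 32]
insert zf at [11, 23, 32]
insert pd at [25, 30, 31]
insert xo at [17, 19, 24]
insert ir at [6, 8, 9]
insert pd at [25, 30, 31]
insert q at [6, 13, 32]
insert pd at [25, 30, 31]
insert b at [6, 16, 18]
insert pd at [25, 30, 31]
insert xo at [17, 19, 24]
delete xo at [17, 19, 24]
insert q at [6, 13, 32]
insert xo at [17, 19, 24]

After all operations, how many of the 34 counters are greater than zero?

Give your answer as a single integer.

Step 1: insert wo at [4, 12, 28] -> counters=[0,0,0,0,1,0,0,0,0,0,0,0,1,0,0,0,0,0,0,0,0,0,0,0,0,0,0,0,1,0,0,0,0,0]
Step 2: insert b at [6, 16, 18] -> counters=[0,0,0,0,1,0,1,0,0,0,0,0,1,0,0,0,1,0,1,0,0,0,0,0,0,0,0,0,1,0,0,0,0,0]
Step 3: insert ir at [6, 8, 9] -> counters=[0,0,0,0,1,0,2,0,1,1,0,0,1,0,0,0,1,0,1,0,0,0,0,0,0,0,0,0,1,0,0,0,0,0]
Step 4: insert q at [6, 13, 32] -> counters=[0,0,0,0,1,0,3,0,1,1,0,0,1,1,0,0,1,0,1,0,0,0,0,0,0,0,0,0,1,0,0,0,1,0]
Step 5: insert zf at [11, 23, 32] -> counters=[0,0,0,0,1,0,3,0,1,1,0,1,1,1,0,0,1,0,1,0,0,0,0,1,0,0,0,0,1,0,0,0,2,0]
Step 6: insert pd at [25, 30, 31] -> counters=[0,0,0,0,1,0,3,0,1,1,0,1,1,1,0,0,1,0,1,0,0,0,0,1,0,1,0,0,1,0,1,1,2,0]
Step 7: insert xo at [17, 19, 24] -> counters=[0,0,0,0,1,0,3,0,1,1,0,1,1,1,0,0,1,1,1,1,0,0,0,1,1,1,0,0,1,0,1,1,2,0]
Step 8: insert ir at [6, 8, 9] -> counters=[0,0,0,0,1,0,4,0,2,2,0,1,1,1,0,0,1,1,1,1,0,0,0,1,1,1,0,0,1,0,1,1,2,0]
Step 9: insert pd at [25, 30, 31] -> counters=[0,0,0,0,1,0,4,0,2,2,0,1,1,1,0,0,1,1,1,1,0,0,0,1,1,2,0,0,1,0,2,2,2,0]
Step 10: insert q at [6, 13, 32] -> counters=[0,0,0,0,1,0,5,0,2,2,0,1,1,2,0,0,1,1,1,1,0,0,0,1,1,2,0,0,1,0,2,2,3,0]
Step 11: insert pd at [25, 30, 31] -> counters=[0,0,0,0,1,0,5,0,2,2,0,1,1,2,0,0,1,1,1,1,0,0,0,1,1,3,0,0,1,0,3,3,3,0]
Step 12: insert b at [6, 16, 18] -> counters=[0,0,0,0,1,0,6,0,2,2,0,1,1,2,0,0,2,1,2,1,0,0,0,1,1,3,0,0,1,0,3,3,3,0]
Step 13: insert pd at [25, 30, 31] -> counters=[0,0,0,0,1,0,6,0,2,2,0,1,1,2,0,0,2,1,2,1,0,0,0,1,1,4,0,0,1,0,4,4,3,0]
Step 14: insert xo at [17, 19, 24] -> counters=[0,0,0,0,1,0,6,0,2,2,0,1,1,2,0,0,2,2,2,2,0,0,0,1,2,4,0,0,1,0,4,4,3,0]
Step 15: delete xo at [17, 19, 24] -> counters=[0,0,0,0,1,0,6,0,2,2,0,1,1,2,0,0,2,1,2,1,0,0,0,1,1,4,0,0,1,0,4,4,3,0]
Step 16: insert q at [6, 13, 32] -> counters=[0,0,0,0,1,0,7,0,2,2,0,1,1,3,0,0,2,1,2,1,0,0,0,1,1,4,0,0,1,0,4,4,4,0]
Step 17: insert xo at [17, 19, 24] -> counters=[0,0,0,0,1,0,7,0,2,2,0,1,1,3,0,0,2,2,2,2,0,0,0,1,2,4,0,0,1,0,4,4,4,0]
Final counters=[0,0,0,0,1,0,7,0,2,2,0,1,1,3,0,0,2,2,2,2,0,0,0,1,2,4,0,0,1,0,4,4,4,0] -> 18 nonzero

Answer: 18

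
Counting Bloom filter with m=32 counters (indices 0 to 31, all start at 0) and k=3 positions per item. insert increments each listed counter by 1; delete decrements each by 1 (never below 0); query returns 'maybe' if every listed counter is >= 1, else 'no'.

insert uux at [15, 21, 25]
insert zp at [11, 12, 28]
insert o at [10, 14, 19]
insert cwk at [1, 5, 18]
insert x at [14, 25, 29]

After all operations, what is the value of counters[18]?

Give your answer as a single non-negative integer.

Step 1: insert uux at [15, 21, 25] -> counters=[0,0,0,0,0,0,0,0,0,0,0,0,0,0,0,1,0,0,0,0,0,1,0,0,0,1,0,0,0,0,0,0]
Step 2: insert zp at [11, 12, 28] -> counters=[0,0,0,0,0,0,0,0,0,0,0,1,1,0,0,1,0,0,0,0,0,1,0,0,0,1,0,0,1,0,0,0]
Step 3: insert o at [10, 14, 19] -> counters=[0,0,0,0,0,0,0,0,0,0,1,1,1,0,1,1,0,0,0,1,0,1,0,0,0,1,0,0,1,0,0,0]
Step 4: insert cwk at [1, 5, 18] -> counters=[0,1,0,0,0,1,0,0,0,0,1,1,1,0,1,1,0,0,1,1,0,1,0,0,0,1,0,0,1,0,0,0]
Step 5: insert x at [14, 25, 29] -> counters=[0,1,0,0,0,1,0,0,0,0,1,1,1,0,2,1,0,0,1,1,0,1,0,0,0,2,0,0,1,1,0,0]
Final counters=[0,1,0,0,0,1,0,0,0,0,1,1,1,0,2,1,0,0,1,1,0,1,0,0,0,2,0,0,1,1,0,0] -> counters[18]=1

Answer: 1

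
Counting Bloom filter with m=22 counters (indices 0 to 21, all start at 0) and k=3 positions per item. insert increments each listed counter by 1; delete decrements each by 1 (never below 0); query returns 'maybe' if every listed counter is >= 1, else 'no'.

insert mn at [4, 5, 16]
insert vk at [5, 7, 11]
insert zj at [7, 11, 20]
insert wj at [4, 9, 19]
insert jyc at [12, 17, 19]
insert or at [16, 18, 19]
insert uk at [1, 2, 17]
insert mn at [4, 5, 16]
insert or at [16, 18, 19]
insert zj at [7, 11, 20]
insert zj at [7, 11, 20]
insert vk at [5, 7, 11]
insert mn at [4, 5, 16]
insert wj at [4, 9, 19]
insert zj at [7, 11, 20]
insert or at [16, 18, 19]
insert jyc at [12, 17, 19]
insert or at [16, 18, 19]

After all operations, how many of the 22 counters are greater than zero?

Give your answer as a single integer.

Step 1: insert mn at [4, 5, 16] -> counters=[0,0,0,0,1,1,0,0,0,0,0,0,0,0,0,0,1,0,0,0,0,0]
Step 2: insert vk at [5, 7, 11] -> counters=[0,0,0,0,1,2,0,1,0,0,0,1,0,0,0,0,1,0,0,0,0,0]
Step 3: insert zj at [7, 11, 20] -> counters=[0,0,0,0,1,2,0,2,0,0,0,2,0,0,0,0,1,0,0,0,1,0]
Step 4: insert wj at [4, 9, 19] -> counters=[0,0,0,0,2,2,0,2,0,1,0,2,0,0,0,0,1,0,0,1,1,0]
Step 5: insert jyc at [12, 17, 19] -> counters=[0,0,0,0,2,2,0,2,0,1,0,2,1,0,0,0,1,1,0,2,1,0]
Step 6: insert or at [16, 18, 19] -> counters=[0,0,0,0,2,2,0,2,0,1,0,2,1,0,0,0,2,1,1,3,1,0]
Step 7: insert uk at [1, 2, 17] -> counters=[0,1,1,0,2,2,0,2,0,1,0,2,1,0,0,0,2,2,1,3,1,0]
Step 8: insert mn at [4, 5, 16] -> counters=[0,1,1,0,3,3,0,2,0,1,0,2,1,0,0,0,3,2,1,3,1,0]
Step 9: insert or at [16, 18, 19] -> counters=[0,1,1,0,3,3,0,2,0,1,0,2,1,0,0,0,4,2,2,4,1,0]
Step 10: insert zj at [7, 11, 20] -> counters=[0,1,1,0,3,3,0,3,0,1,0,3,1,0,0,0,4,2,2,4,2,0]
Step 11: insert zj at [7, 11, 20] -> counters=[0,1,1,0,3,3,0,4,0,1,0,4,1,0,0,0,4,2,2,4,3,0]
Step 12: insert vk at [5, 7, 11] -> counters=[0,1,1,0,3,4,0,5,0,1,0,5,1,0,0,0,4,2,2,4,3,0]
Step 13: insert mn at [4, 5, 16] -> counters=[0,1,1,0,4,5,0,5,0,1,0,5,1,0,0,0,5,2,2,4,3,0]
Step 14: insert wj at [4, 9, 19] -> counters=[0,1,1,0,5,5,0,5,0,2,0,5,1,0,0,0,5,2,2,5,3,0]
Step 15: insert zj at [7, 11, 20] -> counters=[0,1,1,0,5,5,0,6,0,2,0,6,1,0,0,0,5,2,2,5,4,0]
Step 16: insert or at [16, 18, 19] -> counters=[0,1,1,0,5,5,0,6,0,2,0,6,1,0,0,0,6,2,3,6,4,0]
Step 17: insert jyc at [12, 17, 19] -> counters=[0,1,1,0,5,5,0,6,0,2,0,6,2,0,0,0,6,3,3,7,4,0]
Step 18: insert or at [16, 18, 19] -> counters=[0,1,1,0,5,5,0,6,0,2,0,6,2,0,0,0,7,3,4,8,4,0]
Final counters=[0,1,1,0,5,5,0,6,0,2,0,6,2,0,0,0,7,3,4,8,4,0] -> 13 nonzero

Answer: 13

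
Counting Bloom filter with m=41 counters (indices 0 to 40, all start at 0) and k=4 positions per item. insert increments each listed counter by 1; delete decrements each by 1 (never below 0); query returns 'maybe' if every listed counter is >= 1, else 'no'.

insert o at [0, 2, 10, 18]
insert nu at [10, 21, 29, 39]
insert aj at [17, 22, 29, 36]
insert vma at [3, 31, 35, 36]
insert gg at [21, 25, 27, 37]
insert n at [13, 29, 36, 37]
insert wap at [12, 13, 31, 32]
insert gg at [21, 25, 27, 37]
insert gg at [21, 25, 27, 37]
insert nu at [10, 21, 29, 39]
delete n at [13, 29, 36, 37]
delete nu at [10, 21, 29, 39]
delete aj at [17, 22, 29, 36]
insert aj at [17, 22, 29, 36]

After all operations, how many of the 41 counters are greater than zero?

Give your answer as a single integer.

Step 1: insert o at [0, 2, 10, 18] -> counters=[1,0,1,0,0,0,0,0,0,0,1,0,0,0,0,0,0,0,1,0,0,0,0,0,0,0,0,0,0,0,0,0,0,0,0,0,0,0,0,0,0]
Step 2: insert nu at [10, 21, 29, 39] -> counters=[1,0,1,0,0,0,0,0,0,0,2,0,0,0,0,0,0,0,1,0,0,1,0,0,0,0,0,0,0,1,0,0,0,0,0,0,0,0,0,1,0]
Step 3: insert aj at [17, 22, 29, 36] -> counters=[1,0,1,0,0,0,0,0,0,0,2,0,0,0,0,0,0,1,1,0,0,1,1,0,0,0,0,0,0,2,0,0,0,0,0,0,1,0,0,1,0]
Step 4: insert vma at [3, 31, 35, 36] -> counters=[1,0,1,1,0,0,0,0,0,0,2,0,0,0,0,0,0,1,1,0,0,1,1,0,0,0,0,0,0,2,0,1,0,0,0,1,2,0,0,1,0]
Step 5: insert gg at [21, 25, 27, 37] -> counters=[1,0,1,1,0,0,0,0,0,0,2,0,0,0,0,0,0,1,1,0,0,2,1,0,0,1,0,1,0,2,0,1,0,0,0,1,2,1,0,1,0]
Step 6: insert n at [13, 29, 36, 37] -> counters=[1,0,1,1,0,0,0,0,0,0,2,0,0,1,0,0,0,1,1,0,0,2,1,0,0,1,0,1,0,3,0,1,0,0,0,1,3,2,0,1,0]
Step 7: insert wap at [12, 13, 31, 32] -> counters=[1,0,1,1,0,0,0,0,0,0,2,0,1,2,0,0,0,1,1,0,0,2,1,0,0,1,0,1,0,3,0,2,1,0,0,1,3,2,0,1,0]
Step 8: insert gg at [21, 25, 27, 37] -> counters=[1,0,1,1,0,0,0,0,0,0,2,0,1,2,0,0,0,1,1,0,0,3,1,0,0,2,0,2,0,3,0,2,1,0,0,1,3,3,0,1,0]
Step 9: insert gg at [21, 25, 27, 37] -> counters=[1,0,1,1,0,0,0,0,0,0,2,0,1,2,0,0,0,1,1,0,0,4,1,0,0,3,0,3,0,3,0,2,1,0,0,1,3,4,0,1,0]
Step 10: insert nu at [10, 21, 29, 39] -> counters=[1,0,1,1,0,0,0,0,0,0,3,0,1,2,0,0,0,1,1,0,0,5,1,0,0,3,0,3,0,4,0,2,1,0,0,1,3,4,0,2,0]
Step 11: delete n at [13, 29, 36, 37] -> counters=[1,0,1,1,0,0,0,0,0,0,3,0,1,1,0,0,0,1,1,0,0,5,1,0,0,3,0,3,0,3,0,2,1,0,0,1,2,3,0,2,0]
Step 12: delete nu at [10, 21, 29, 39] -> counters=[1,0,1,1,0,0,0,0,0,0,2,0,1,1,0,0,0,1,1,0,0,4,1,0,0,3,0,3,0,2,0,2,1,0,0,1,2,3,0,1,0]
Step 13: delete aj at [17, 22, 29, 36] -> counters=[1,0,1,1,0,0,0,0,0,0,2,0,1,1,0,0,0,0,1,0,0,4,0,0,0,3,0,3,0,1,0,2,1,0,0,1,1,3,0,1,0]
Step 14: insert aj at [17, 22, 29, 36] -> counters=[1,0,1,1,0,0,0,0,0,0,2,0,1,1,0,0,0,1,1,0,0,4,1,0,0,3,0,3,0,2,0,2,1,0,0,1,2,3,0,1,0]
Final counters=[1,0,1,1,0,0,0,0,0,0,2,0,1,1,0,0,0,1,1,0,0,4,1,0,0,3,0,3,0,2,0,2,1,0,0,1,2,3,0,1,0] -> 19 nonzero

Answer: 19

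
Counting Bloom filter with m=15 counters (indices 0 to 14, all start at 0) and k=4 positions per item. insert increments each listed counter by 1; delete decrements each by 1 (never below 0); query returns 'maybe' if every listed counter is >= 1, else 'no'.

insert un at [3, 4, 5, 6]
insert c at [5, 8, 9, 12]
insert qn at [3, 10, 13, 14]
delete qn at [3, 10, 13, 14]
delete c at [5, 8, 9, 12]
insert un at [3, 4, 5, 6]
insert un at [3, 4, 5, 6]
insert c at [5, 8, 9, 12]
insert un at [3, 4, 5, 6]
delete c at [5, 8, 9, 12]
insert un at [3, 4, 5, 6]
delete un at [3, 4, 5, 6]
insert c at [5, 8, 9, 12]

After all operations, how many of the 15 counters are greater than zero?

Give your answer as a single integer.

Answer: 7

Derivation:
Step 1: insert un at [3, 4, 5, 6] -> counters=[0,0,0,1,1,1,1,0,0,0,0,0,0,0,0]
Step 2: insert c at [5, 8, 9, 12] -> counters=[0,0,0,1,1,2,1,0,1,1,0,0,1,0,0]
Step 3: insert qn at [3, 10, 13, 14] -> counters=[0,0,0,2,1,2,1,0,1,1,1,0,1,1,1]
Step 4: delete qn at [3, 10, 13, 14] -> counters=[0,0,0,1,1,2,1,0,1,1,0,0,1,0,0]
Step 5: delete c at [5, 8, 9, 12] -> counters=[0,0,0,1,1,1,1,0,0,0,0,0,0,0,0]
Step 6: insert un at [3, 4, 5, 6] -> counters=[0,0,0,2,2,2,2,0,0,0,0,0,0,0,0]
Step 7: insert un at [3, 4, 5, 6] -> counters=[0,0,0,3,3,3,3,0,0,0,0,0,0,0,0]
Step 8: insert c at [5, 8, 9, 12] -> counters=[0,0,0,3,3,4,3,0,1,1,0,0,1,0,0]
Step 9: insert un at [3, 4, 5, 6] -> counters=[0,0,0,4,4,5,4,0,1,1,0,0,1,0,0]
Step 10: delete c at [5, 8, 9, 12] -> counters=[0,0,0,4,4,4,4,0,0,0,0,0,0,0,0]
Step 11: insert un at [3, 4, 5, 6] -> counters=[0,0,0,5,5,5,5,0,0,0,0,0,0,0,0]
Step 12: delete un at [3, 4, 5, 6] -> counters=[0,0,0,4,4,4,4,0,0,0,0,0,0,0,0]
Step 13: insert c at [5, 8, 9, 12] -> counters=[0,0,0,4,4,5,4,0,1,1,0,0,1,0,0]
Final counters=[0,0,0,4,4,5,4,0,1,1,0,0,1,0,0] -> 7 nonzero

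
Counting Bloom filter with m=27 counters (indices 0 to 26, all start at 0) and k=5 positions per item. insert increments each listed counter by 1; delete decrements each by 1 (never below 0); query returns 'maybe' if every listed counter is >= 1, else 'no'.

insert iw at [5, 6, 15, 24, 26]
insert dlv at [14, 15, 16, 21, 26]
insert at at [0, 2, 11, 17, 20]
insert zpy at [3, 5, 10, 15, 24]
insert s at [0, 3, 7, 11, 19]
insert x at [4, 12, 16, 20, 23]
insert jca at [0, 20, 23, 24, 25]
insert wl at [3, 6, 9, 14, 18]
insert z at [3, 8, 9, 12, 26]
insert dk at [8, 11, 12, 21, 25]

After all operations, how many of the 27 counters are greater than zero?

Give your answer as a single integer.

Answer: 24

Derivation:
Step 1: insert iw at [5, 6, 15, 24, 26] -> counters=[0,0,0,0,0,1,1,0,0,0,0,0,0,0,0,1,0,0,0,0,0,0,0,0,1,0,1]
Step 2: insert dlv at [14, 15, 16, 21, 26] -> counters=[0,0,0,0,0,1,1,0,0,0,0,0,0,0,1,2,1,0,0,0,0,1,0,0,1,0,2]
Step 3: insert at at [0, 2, 11, 17, 20] -> counters=[1,0,1,0,0,1,1,0,0,0,0,1,0,0,1,2,1,1,0,0,1,1,0,0,1,0,2]
Step 4: insert zpy at [3, 5, 10, 15, 24] -> counters=[1,0,1,1,0,2,1,0,0,0,1,1,0,0,1,3,1,1,0,0,1,1,0,0,2,0,2]
Step 5: insert s at [0, 3, 7, 11, 19] -> counters=[2,0,1,2,0,2,1,1,0,0,1,2,0,0,1,3,1,1,0,1,1,1,0,0,2,0,2]
Step 6: insert x at [4, 12, 16, 20, 23] -> counters=[2,0,1,2,1,2,1,1,0,0,1,2,1,0,1,3,2,1,0,1,2,1,0,1,2,0,2]
Step 7: insert jca at [0, 20, 23, 24, 25] -> counters=[3,0,1,2,1,2,1,1,0,0,1,2,1,0,1,3,2,1,0,1,3,1,0,2,3,1,2]
Step 8: insert wl at [3, 6, 9, 14, 18] -> counters=[3,0,1,3,1,2,2,1,0,1,1,2,1,0,2,3,2,1,1,1,3,1,0,2,3,1,2]
Step 9: insert z at [3, 8, 9, 12, 26] -> counters=[3,0,1,4,1,2,2,1,1,2,1,2,2,0,2,3,2,1,1,1,3,1,0,2,3,1,3]
Step 10: insert dk at [8, 11, 12, 21, 25] -> counters=[3,0,1,4,1,2,2,1,2,2,1,3,3,0,2,3,2,1,1,1,3,2,0,2,3,2,3]
Final counters=[3,0,1,4,1,2,2,1,2,2,1,3,3,0,2,3,2,1,1,1,3,2,0,2,3,2,3] -> 24 nonzero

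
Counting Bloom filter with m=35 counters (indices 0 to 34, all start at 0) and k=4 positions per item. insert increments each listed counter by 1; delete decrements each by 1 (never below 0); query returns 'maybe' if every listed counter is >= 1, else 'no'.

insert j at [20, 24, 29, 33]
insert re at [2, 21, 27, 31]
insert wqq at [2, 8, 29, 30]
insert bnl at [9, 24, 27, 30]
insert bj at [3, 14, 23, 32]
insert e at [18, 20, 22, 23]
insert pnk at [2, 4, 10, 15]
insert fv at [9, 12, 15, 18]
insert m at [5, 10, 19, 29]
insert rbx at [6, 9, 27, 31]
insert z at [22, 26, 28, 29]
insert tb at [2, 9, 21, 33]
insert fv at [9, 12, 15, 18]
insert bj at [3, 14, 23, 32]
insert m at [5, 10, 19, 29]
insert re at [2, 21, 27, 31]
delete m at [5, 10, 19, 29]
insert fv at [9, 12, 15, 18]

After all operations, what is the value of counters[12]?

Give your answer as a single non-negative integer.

Answer: 3

Derivation:
Step 1: insert j at [20, 24, 29, 33] -> counters=[0,0,0,0,0,0,0,0,0,0,0,0,0,0,0,0,0,0,0,0,1,0,0,0,1,0,0,0,0,1,0,0,0,1,0]
Step 2: insert re at [2, 21, 27, 31] -> counters=[0,0,1,0,0,0,0,0,0,0,0,0,0,0,0,0,0,0,0,0,1,1,0,0,1,0,0,1,0,1,0,1,0,1,0]
Step 3: insert wqq at [2, 8, 29, 30] -> counters=[0,0,2,0,0,0,0,0,1,0,0,0,0,0,0,0,0,0,0,0,1,1,0,0,1,0,0,1,0,2,1,1,0,1,0]
Step 4: insert bnl at [9, 24, 27, 30] -> counters=[0,0,2,0,0,0,0,0,1,1,0,0,0,0,0,0,0,0,0,0,1,1,0,0,2,0,0,2,0,2,2,1,0,1,0]
Step 5: insert bj at [3, 14, 23, 32] -> counters=[0,0,2,1,0,0,0,0,1,1,0,0,0,0,1,0,0,0,0,0,1,1,0,1,2,0,0,2,0,2,2,1,1,1,0]
Step 6: insert e at [18, 20, 22, 23] -> counters=[0,0,2,1,0,0,0,0,1,1,0,0,0,0,1,0,0,0,1,0,2,1,1,2,2,0,0,2,0,2,2,1,1,1,0]
Step 7: insert pnk at [2, 4, 10, 15] -> counters=[0,0,3,1,1,0,0,0,1,1,1,0,0,0,1,1,0,0,1,0,2,1,1,2,2,0,0,2,0,2,2,1,1,1,0]
Step 8: insert fv at [9, 12, 15, 18] -> counters=[0,0,3,1,1,0,0,0,1,2,1,0,1,0,1,2,0,0,2,0,2,1,1,2,2,0,0,2,0,2,2,1,1,1,0]
Step 9: insert m at [5, 10, 19, 29] -> counters=[0,0,3,1,1,1,0,0,1,2,2,0,1,0,1,2,0,0,2,1,2,1,1,2,2,0,0,2,0,3,2,1,1,1,0]
Step 10: insert rbx at [6, 9, 27, 31] -> counters=[0,0,3,1,1,1,1,0,1,3,2,0,1,0,1,2,0,0,2,1,2,1,1,2,2,0,0,3,0,3,2,2,1,1,0]
Step 11: insert z at [22, 26, 28, 29] -> counters=[0,0,3,1,1,1,1,0,1,3,2,0,1,0,1,2,0,0,2,1,2,1,2,2,2,0,1,3,1,4,2,2,1,1,0]
Step 12: insert tb at [2, 9, 21, 33] -> counters=[0,0,4,1,1,1,1,0,1,4,2,0,1,0,1,2,0,0,2,1,2,2,2,2,2,0,1,3,1,4,2,2,1,2,0]
Step 13: insert fv at [9, 12, 15, 18] -> counters=[0,0,4,1,1,1,1,0,1,5,2,0,2,0,1,3,0,0,3,1,2,2,2,2,2,0,1,3,1,4,2,2,1,2,0]
Step 14: insert bj at [3, 14, 23, 32] -> counters=[0,0,4,2,1,1,1,0,1,5,2,0,2,0,2,3,0,0,3,1,2,2,2,3,2,0,1,3,1,4,2,2,2,2,0]
Step 15: insert m at [5, 10, 19, 29] -> counters=[0,0,4,2,1,2,1,0,1,5,3,0,2,0,2,3,0,0,3,2,2,2,2,3,2,0,1,3,1,5,2,2,2,2,0]
Step 16: insert re at [2, 21, 27, 31] -> counters=[0,0,5,2,1,2,1,0,1,5,3,0,2,0,2,3,0,0,3,2,2,3,2,3,2,0,1,4,1,5,2,3,2,2,0]
Step 17: delete m at [5, 10, 19, 29] -> counters=[0,0,5,2,1,1,1,0,1,5,2,0,2,0,2,3,0,0,3,1,2,3,2,3,2,0,1,4,1,4,2,3,2,2,0]
Step 18: insert fv at [9, 12, 15, 18] -> counters=[0,0,5,2,1,1,1,0,1,6,2,0,3,0,2,4,0,0,4,1,2,3,2,3,2,0,1,4,1,4,2,3,2,2,0]
Final counters=[0,0,5,2,1,1,1,0,1,6,2,0,3,0,2,4,0,0,4,1,2,3,2,3,2,0,1,4,1,4,2,3,2,2,0] -> counters[12]=3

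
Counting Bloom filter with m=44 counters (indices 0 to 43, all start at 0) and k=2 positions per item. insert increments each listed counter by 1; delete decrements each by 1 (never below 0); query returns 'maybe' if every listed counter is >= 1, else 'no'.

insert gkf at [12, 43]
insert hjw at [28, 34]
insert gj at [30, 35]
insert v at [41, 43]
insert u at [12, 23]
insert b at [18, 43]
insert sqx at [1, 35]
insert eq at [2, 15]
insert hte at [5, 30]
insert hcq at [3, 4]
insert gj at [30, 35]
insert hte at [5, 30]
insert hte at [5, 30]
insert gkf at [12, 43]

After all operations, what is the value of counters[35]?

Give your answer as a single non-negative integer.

Answer: 3

Derivation:
Step 1: insert gkf at [12, 43] -> counters=[0,0,0,0,0,0,0,0,0,0,0,0,1,0,0,0,0,0,0,0,0,0,0,0,0,0,0,0,0,0,0,0,0,0,0,0,0,0,0,0,0,0,0,1]
Step 2: insert hjw at [28, 34] -> counters=[0,0,0,0,0,0,0,0,0,0,0,0,1,0,0,0,0,0,0,0,0,0,0,0,0,0,0,0,1,0,0,0,0,0,1,0,0,0,0,0,0,0,0,1]
Step 3: insert gj at [30, 35] -> counters=[0,0,0,0,0,0,0,0,0,0,0,0,1,0,0,0,0,0,0,0,0,0,0,0,0,0,0,0,1,0,1,0,0,0,1,1,0,0,0,0,0,0,0,1]
Step 4: insert v at [41, 43] -> counters=[0,0,0,0,0,0,0,0,0,0,0,0,1,0,0,0,0,0,0,0,0,0,0,0,0,0,0,0,1,0,1,0,0,0,1,1,0,0,0,0,0,1,0,2]
Step 5: insert u at [12, 23] -> counters=[0,0,0,0,0,0,0,0,0,0,0,0,2,0,0,0,0,0,0,0,0,0,0,1,0,0,0,0,1,0,1,0,0,0,1,1,0,0,0,0,0,1,0,2]
Step 6: insert b at [18, 43] -> counters=[0,0,0,0,0,0,0,0,0,0,0,0,2,0,0,0,0,0,1,0,0,0,0,1,0,0,0,0,1,0,1,0,0,0,1,1,0,0,0,0,0,1,0,3]
Step 7: insert sqx at [1, 35] -> counters=[0,1,0,0,0,0,0,0,0,0,0,0,2,0,0,0,0,0,1,0,0,0,0,1,0,0,0,0,1,0,1,0,0,0,1,2,0,0,0,0,0,1,0,3]
Step 8: insert eq at [2, 15] -> counters=[0,1,1,0,0,0,0,0,0,0,0,0,2,0,0,1,0,0,1,0,0,0,0,1,0,0,0,0,1,0,1,0,0,0,1,2,0,0,0,0,0,1,0,3]
Step 9: insert hte at [5, 30] -> counters=[0,1,1,0,0,1,0,0,0,0,0,0,2,0,0,1,0,0,1,0,0,0,0,1,0,0,0,0,1,0,2,0,0,0,1,2,0,0,0,0,0,1,0,3]
Step 10: insert hcq at [3, 4] -> counters=[0,1,1,1,1,1,0,0,0,0,0,0,2,0,0,1,0,0,1,0,0,0,0,1,0,0,0,0,1,0,2,0,0,0,1,2,0,0,0,0,0,1,0,3]
Step 11: insert gj at [30, 35] -> counters=[0,1,1,1,1,1,0,0,0,0,0,0,2,0,0,1,0,0,1,0,0,0,0,1,0,0,0,0,1,0,3,0,0,0,1,3,0,0,0,0,0,1,0,3]
Step 12: insert hte at [5, 30] -> counters=[0,1,1,1,1,2,0,0,0,0,0,0,2,0,0,1,0,0,1,0,0,0,0,1,0,0,0,0,1,0,4,0,0,0,1,3,0,0,0,0,0,1,0,3]
Step 13: insert hte at [5, 30] -> counters=[0,1,1,1,1,3,0,0,0,0,0,0,2,0,0,1,0,0,1,0,0,0,0,1,0,0,0,0,1,0,5,0,0,0,1,3,0,0,0,0,0,1,0,3]
Step 14: insert gkf at [12, 43] -> counters=[0,1,1,1,1,3,0,0,0,0,0,0,3,0,0,1,0,0,1,0,0,0,0,1,0,0,0,0,1,0,5,0,0,0,1,3,0,0,0,0,0,1,0,4]
Final counters=[0,1,1,1,1,3,0,0,0,0,0,0,3,0,0,1,0,0,1,0,0,0,0,1,0,0,0,0,1,0,5,0,0,0,1,3,0,0,0,0,0,1,0,4] -> counters[35]=3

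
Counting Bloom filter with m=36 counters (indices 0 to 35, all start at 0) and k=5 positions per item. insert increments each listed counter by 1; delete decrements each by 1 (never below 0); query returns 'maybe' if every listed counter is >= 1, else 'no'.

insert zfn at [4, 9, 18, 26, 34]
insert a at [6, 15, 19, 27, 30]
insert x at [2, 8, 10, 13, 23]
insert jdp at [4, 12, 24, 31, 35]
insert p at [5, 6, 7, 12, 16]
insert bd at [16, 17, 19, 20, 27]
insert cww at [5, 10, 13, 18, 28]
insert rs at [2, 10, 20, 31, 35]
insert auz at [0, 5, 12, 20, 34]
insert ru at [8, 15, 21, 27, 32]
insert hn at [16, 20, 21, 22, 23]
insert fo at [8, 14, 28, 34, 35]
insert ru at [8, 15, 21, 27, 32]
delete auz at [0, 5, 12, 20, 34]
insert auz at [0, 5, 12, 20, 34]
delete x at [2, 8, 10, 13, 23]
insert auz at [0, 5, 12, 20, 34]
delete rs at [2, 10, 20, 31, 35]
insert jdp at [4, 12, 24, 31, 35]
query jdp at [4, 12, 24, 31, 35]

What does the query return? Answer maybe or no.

Step 1: insert zfn at [4, 9, 18, 26, 34] -> counters=[0,0,0,0,1,0,0,0,0,1,0,0,0,0,0,0,0,0,1,0,0,0,0,0,0,0,1,0,0,0,0,0,0,0,1,0]
Step 2: insert a at [6, 15, 19, 27, 30] -> counters=[0,0,0,0,1,0,1,0,0,1,0,0,0,0,0,1,0,0,1,1,0,0,0,0,0,0,1,1,0,0,1,0,0,0,1,0]
Step 3: insert x at [2, 8, 10, 13, 23] -> counters=[0,0,1,0,1,0,1,0,1,1,1,0,0,1,0,1,0,0,1,1,0,0,0,1,0,0,1,1,0,0,1,0,0,0,1,0]
Step 4: insert jdp at [4, 12, 24, 31, 35] -> counters=[0,0,1,0,2,0,1,0,1,1,1,0,1,1,0,1,0,0,1,1,0,0,0,1,1,0,1,1,0,0,1,1,0,0,1,1]
Step 5: insert p at [5, 6, 7, 12, 16] -> counters=[0,0,1,0,2,1,2,1,1,1,1,0,2,1,0,1,1,0,1,1,0,0,0,1,1,0,1,1,0,0,1,1,0,0,1,1]
Step 6: insert bd at [16, 17, 19, 20, 27] -> counters=[0,0,1,0,2,1,2,1,1,1,1,0,2,1,0,1,2,1,1,2,1,0,0,1,1,0,1,2,0,0,1,1,0,0,1,1]
Step 7: insert cww at [5, 10, 13, 18, 28] -> counters=[0,0,1,0,2,2,2,1,1,1,2,0,2,2,0,1,2,1,2,2,1,0,0,1,1,0,1,2,1,0,1,1,0,0,1,1]
Step 8: insert rs at [2, 10, 20, 31, 35] -> counters=[0,0,2,0,2,2,2,1,1,1,3,0,2,2,0,1,2,1,2,2,2,0,0,1,1,0,1,2,1,0,1,2,0,0,1,2]
Step 9: insert auz at [0, 5, 12, 20, 34] -> counters=[1,0,2,0,2,3,2,1,1,1,3,0,3,2,0,1,2,1,2,2,3,0,0,1,1,0,1,2,1,0,1,2,0,0,2,2]
Step 10: insert ru at [8, 15, 21, 27, 32] -> counters=[1,0,2,0,2,3,2,1,2,1,3,0,3,2,0,2,2,1,2,2,3,1,0,1,1,0,1,3,1,0,1,2,1,0,2,2]
Step 11: insert hn at [16, 20, 21, 22, 23] -> counters=[1,0,2,0,2,3,2,1,2,1,3,0,3,2,0,2,3,1,2,2,4,2,1,2,1,0,1,3,1,0,1,2,1,0,2,2]
Step 12: insert fo at [8, 14, 28, 34, 35] -> counters=[1,0,2,0,2,3,2,1,3,1,3,0,3,2,1,2,3,1,2,2,4,2,1,2,1,0,1,3,2,0,1,2,1,0,3,3]
Step 13: insert ru at [8, 15, 21, 27, 32] -> counters=[1,0,2,0,2,3,2,1,4,1,3,0,3,2,1,3,3,1,2,2,4,3,1,2,1,0,1,4,2,0,1,2,2,0,3,3]
Step 14: delete auz at [0, 5, 12, 20, 34] -> counters=[0,0,2,0,2,2,2,1,4,1,3,0,2,2,1,3,3,1,2,2,3,3,1,2,1,0,1,4,2,0,1,2,2,0,2,3]
Step 15: insert auz at [0, 5, 12, 20, 34] -> counters=[1,0,2,0,2,3,2,1,4,1,3,0,3,2,1,3,3,1,2,2,4,3,1,2,1,0,1,4,2,0,1,2,2,0,3,3]
Step 16: delete x at [2, 8, 10, 13, 23] -> counters=[1,0,1,0,2,3,2,1,3,1,2,0,3,1,1,3,3,1,2,2,4,3,1,1,1,0,1,4,2,0,1,2,2,0,3,3]
Step 17: insert auz at [0, 5, 12, 20, 34] -> counters=[2,0,1,0,2,4,2,1,3,1,2,0,4,1,1,3,3,1,2,2,5,3,1,1,1,0,1,4,2,0,1,2,2,0,4,3]
Step 18: delete rs at [2, 10, 20, 31, 35] -> counters=[2,0,0,0,2,4,2,1,3,1,1,0,4,1,1,3,3,1,2,2,4,3,1,1,1,0,1,4,2,0,1,1,2,0,4,2]
Step 19: insert jdp at [4, 12, 24, 31, 35] -> counters=[2,0,0,0,3,4,2,1,3,1,1,0,5,1,1,3,3,1,2,2,4,3,1,1,2,0,1,4,2,0,1,2,2,0,4,3]
Query jdp: check counters[4]=3 counters[12]=5 counters[24]=2 counters[31]=2 counters[35]=3 -> maybe

Answer: maybe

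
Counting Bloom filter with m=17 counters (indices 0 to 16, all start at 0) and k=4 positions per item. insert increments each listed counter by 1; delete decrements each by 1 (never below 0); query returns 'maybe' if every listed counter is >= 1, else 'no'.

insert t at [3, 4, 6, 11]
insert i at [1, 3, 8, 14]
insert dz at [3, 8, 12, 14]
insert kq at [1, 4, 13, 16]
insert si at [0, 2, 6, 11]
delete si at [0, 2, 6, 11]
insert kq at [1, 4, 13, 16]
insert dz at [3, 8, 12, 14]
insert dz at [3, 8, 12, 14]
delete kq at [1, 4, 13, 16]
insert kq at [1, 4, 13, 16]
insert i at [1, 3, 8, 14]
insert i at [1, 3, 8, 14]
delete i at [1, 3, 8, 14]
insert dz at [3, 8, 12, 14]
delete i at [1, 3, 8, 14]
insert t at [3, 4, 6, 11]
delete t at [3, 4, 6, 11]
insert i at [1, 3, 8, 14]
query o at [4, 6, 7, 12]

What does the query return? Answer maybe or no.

Step 1: insert t at [3, 4, 6, 11] -> counters=[0,0,0,1,1,0,1,0,0,0,0,1,0,0,0,0,0]
Step 2: insert i at [1, 3, 8, 14] -> counters=[0,1,0,2,1,0,1,0,1,0,0,1,0,0,1,0,0]
Step 3: insert dz at [3, 8, 12, 14] -> counters=[0,1,0,3,1,0,1,0,2,0,0,1,1,0,2,0,0]
Step 4: insert kq at [1, 4, 13, 16] -> counters=[0,2,0,3,2,0,1,0,2,0,0,1,1,1,2,0,1]
Step 5: insert si at [0, 2, 6, 11] -> counters=[1,2,1,3,2,0,2,0,2,0,0,2,1,1,2,0,1]
Step 6: delete si at [0, 2, 6, 11] -> counters=[0,2,0,3,2,0,1,0,2,0,0,1,1,1,2,0,1]
Step 7: insert kq at [1, 4, 13, 16] -> counters=[0,3,0,3,3,0,1,0,2,0,0,1,1,2,2,0,2]
Step 8: insert dz at [3, 8, 12, 14] -> counters=[0,3,0,4,3,0,1,0,3,0,0,1,2,2,3,0,2]
Step 9: insert dz at [3, 8, 12, 14] -> counters=[0,3,0,5,3,0,1,0,4,0,0,1,3,2,4,0,2]
Step 10: delete kq at [1, 4, 13, 16] -> counters=[0,2,0,5,2,0,1,0,4,0,0,1,3,1,4,0,1]
Step 11: insert kq at [1, 4, 13, 16] -> counters=[0,3,0,5,3,0,1,0,4,0,0,1,3,2,4,0,2]
Step 12: insert i at [1, 3, 8, 14] -> counters=[0,4,0,6,3,0,1,0,5,0,0,1,3,2,5,0,2]
Step 13: insert i at [1, 3, 8, 14] -> counters=[0,5,0,7,3,0,1,0,6,0,0,1,3,2,6,0,2]
Step 14: delete i at [1, 3, 8, 14] -> counters=[0,4,0,6,3,0,1,0,5,0,0,1,3,2,5,0,2]
Step 15: insert dz at [3, 8, 12, 14] -> counters=[0,4,0,7,3,0,1,0,6,0,0,1,4,2,6,0,2]
Step 16: delete i at [1, 3, 8, 14] -> counters=[0,3,0,6,3,0,1,0,5,0,0,1,4,2,5,0,2]
Step 17: insert t at [3, 4, 6, 11] -> counters=[0,3,0,7,4,0,2,0,5,0,0,2,4,2,5,0,2]
Step 18: delete t at [3, 4, 6, 11] -> counters=[0,3,0,6,3,0,1,0,5,0,0,1,4,2,5,0,2]
Step 19: insert i at [1, 3, 8, 14] -> counters=[0,4,0,7,3,0,1,0,6,0,0,1,4,2,6,0,2]
Query o: check counters[4]=3 counters[6]=1 counters[7]=0 counters[12]=4 -> no

Answer: no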